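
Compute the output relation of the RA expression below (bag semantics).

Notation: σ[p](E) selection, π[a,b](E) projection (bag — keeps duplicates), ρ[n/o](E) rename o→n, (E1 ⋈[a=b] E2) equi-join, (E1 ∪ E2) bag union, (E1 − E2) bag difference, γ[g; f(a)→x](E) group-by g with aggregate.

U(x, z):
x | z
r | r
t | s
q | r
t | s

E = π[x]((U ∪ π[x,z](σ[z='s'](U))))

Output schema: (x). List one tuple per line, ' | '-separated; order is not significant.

Subexpression sizes:
  U → 4
  U → 4
  σ[z='s'](U) → 2
  π[x,z](σ[z='s'](U)) → 2
  (U ∪ π[x,z](σ[z='s'](U))) → 6
  π[x]((U ∪ π[x,z](σ[z='s'](U)))) → 6

== RESULT ==
x
q
r
t
t
t
t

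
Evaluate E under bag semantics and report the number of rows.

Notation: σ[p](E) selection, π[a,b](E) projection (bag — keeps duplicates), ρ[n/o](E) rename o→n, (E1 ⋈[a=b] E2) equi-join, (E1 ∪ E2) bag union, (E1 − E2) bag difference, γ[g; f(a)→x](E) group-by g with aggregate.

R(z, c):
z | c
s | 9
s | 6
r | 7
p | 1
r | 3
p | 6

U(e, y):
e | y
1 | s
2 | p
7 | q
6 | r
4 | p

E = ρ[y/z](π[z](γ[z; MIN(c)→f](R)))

Stepwise |·|:
  R → 6
  γ[z; MIN(c)→f](R) → 3
  π[z](γ[z; MIN(c)→f](R)) → 3
  ρ[y/z](π[z](γ[z; MIN(c)→f](R))) → 3

|E| = 3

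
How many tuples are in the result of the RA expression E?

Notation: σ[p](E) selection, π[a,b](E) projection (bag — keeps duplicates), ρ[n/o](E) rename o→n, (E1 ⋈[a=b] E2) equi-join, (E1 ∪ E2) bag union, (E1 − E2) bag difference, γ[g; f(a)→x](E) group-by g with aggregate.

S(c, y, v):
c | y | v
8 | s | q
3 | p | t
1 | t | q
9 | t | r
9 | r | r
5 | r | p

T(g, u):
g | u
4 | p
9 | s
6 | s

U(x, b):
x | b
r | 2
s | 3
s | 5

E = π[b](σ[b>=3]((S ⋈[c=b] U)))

Subexpression sizes:
  S → 6
  U → 3
  (S ⋈[c=b] U) → 2
  σ[b>=3]((S ⋈[c=b] U)) → 2
  π[b](σ[b>=3]((S ⋈[c=b] U))) → 2

|E| = 2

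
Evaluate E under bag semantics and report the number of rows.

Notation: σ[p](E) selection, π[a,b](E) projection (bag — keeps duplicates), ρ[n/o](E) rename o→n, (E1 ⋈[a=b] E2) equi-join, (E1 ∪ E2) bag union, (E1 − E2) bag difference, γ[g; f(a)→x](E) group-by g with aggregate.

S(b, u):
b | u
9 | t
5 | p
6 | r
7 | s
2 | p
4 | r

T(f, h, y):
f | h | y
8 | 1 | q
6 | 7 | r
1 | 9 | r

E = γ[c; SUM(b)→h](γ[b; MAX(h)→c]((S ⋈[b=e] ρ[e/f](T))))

Subexpression sizes:
  S → 6
  T → 3
  ρ[e/f](T) → 3
  (S ⋈[b=e] ρ[e/f](T)) → 1
  γ[b; MAX(h)→c]((S ⋈[b=e] ρ[e/f](T))) → 1
  γ[c; SUM(b)→h](γ[b; MAX(h)→c]((S ⋈[b=e] ρ[e/f](T)))) → 1

|E| = 1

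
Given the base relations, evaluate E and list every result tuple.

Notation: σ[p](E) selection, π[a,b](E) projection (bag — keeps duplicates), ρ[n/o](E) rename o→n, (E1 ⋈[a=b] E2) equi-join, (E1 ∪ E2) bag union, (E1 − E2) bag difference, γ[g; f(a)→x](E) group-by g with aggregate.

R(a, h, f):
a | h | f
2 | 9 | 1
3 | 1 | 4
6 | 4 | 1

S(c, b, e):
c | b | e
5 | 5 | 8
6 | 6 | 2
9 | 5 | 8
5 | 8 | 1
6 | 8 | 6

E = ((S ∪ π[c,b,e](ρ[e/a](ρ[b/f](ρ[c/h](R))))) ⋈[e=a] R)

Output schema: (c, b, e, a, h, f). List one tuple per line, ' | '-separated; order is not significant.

Per-node cardinality:
  S → 5
  R → 3
  ρ[c/h](R) → 3
  ρ[b/f](ρ[c/h](R)) → 3
  ρ[e/a](ρ[b/f](ρ[c/h](R))) → 3
  π[c,b,e](ρ[e/a](ρ[b/f](ρ[c/h](R)))) → 3
  (S ∪ π[c,b,e](ρ[e/a](ρ[b/f](ρ[c/h](R))))) → 8
  R → 3
  ((S ∪ π[c,b,e](ρ[e/a](ρ[b/f](ρ[c/h](R))))) ⋈[e=a] R) → 5

== RESULT ==
c | b | e | a | h | f
1 | 4 | 3 | 3 | 1 | 4
4 | 1 | 6 | 6 | 4 | 1
6 | 6 | 2 | 2 | 9 | 1
6 | 8 | 6 | 6 | 4 | 1
9 | 1 | 2 | 2 | 9 | 1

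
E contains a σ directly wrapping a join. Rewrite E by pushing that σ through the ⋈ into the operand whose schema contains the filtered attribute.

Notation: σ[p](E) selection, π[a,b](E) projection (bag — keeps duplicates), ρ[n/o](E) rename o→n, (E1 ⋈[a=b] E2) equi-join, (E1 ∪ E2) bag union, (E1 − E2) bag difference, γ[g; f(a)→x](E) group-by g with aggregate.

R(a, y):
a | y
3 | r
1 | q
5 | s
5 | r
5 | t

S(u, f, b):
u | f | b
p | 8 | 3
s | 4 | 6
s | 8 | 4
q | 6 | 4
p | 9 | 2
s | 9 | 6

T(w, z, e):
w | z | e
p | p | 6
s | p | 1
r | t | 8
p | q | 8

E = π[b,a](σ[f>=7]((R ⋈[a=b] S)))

σ filters on f, owned by the right side.
E' = π[b,a]((R ⋈[a=b] σ[f>=7](S)))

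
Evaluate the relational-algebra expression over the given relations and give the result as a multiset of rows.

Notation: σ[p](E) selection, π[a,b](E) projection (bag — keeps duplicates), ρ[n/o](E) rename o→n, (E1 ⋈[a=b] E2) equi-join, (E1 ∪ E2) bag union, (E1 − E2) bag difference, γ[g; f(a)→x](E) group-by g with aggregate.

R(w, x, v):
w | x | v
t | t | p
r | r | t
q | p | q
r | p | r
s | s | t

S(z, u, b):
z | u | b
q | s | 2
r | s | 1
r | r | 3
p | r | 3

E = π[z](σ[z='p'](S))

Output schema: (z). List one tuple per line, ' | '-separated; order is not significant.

Row counts bottom-up:
  S → 4
  σ[z='p'](S) → 1
  π[z](σ[z='p'](S)) → 1

== RESULT ==
z
p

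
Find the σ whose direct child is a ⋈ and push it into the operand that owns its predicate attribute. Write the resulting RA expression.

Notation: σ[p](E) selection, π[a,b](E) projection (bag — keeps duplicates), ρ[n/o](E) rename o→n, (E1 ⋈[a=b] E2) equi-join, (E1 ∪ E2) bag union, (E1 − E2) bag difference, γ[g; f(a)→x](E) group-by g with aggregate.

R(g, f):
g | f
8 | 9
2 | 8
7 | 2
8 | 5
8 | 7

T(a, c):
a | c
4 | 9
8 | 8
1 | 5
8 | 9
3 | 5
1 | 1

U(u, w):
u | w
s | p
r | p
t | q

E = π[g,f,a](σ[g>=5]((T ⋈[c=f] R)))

σ filters on g, owned by the right side.
E' = π[g,f,a]((T ⋈[c=f] σ[g>=5](R)))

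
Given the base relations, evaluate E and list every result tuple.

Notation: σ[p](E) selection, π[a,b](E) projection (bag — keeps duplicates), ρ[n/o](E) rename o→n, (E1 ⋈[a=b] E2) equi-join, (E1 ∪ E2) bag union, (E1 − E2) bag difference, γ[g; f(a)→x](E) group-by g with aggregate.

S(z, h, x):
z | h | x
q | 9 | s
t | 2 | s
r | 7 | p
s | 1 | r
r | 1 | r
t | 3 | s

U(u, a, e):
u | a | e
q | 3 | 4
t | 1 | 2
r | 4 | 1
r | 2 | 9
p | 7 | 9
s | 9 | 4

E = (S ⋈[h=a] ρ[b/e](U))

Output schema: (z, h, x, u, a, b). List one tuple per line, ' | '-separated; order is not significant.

Row counts bottom-up:
  S → 6
  U → 6
  ρ[b/e](U) → 6
  (S ⋈[h=a] ρ[b/e](U)) → 6

== RESULT ==
z | h | x | u | a | b
q | 9 | s | s | 9 | 4
r | 1 | r | t | 1 | 2
r | 7 | p | p | 7 | 9
s | 1 | r | t | 1 | 2
t | 2 | s | r | 2 | 9
t | 3 | s | q | 3 | 4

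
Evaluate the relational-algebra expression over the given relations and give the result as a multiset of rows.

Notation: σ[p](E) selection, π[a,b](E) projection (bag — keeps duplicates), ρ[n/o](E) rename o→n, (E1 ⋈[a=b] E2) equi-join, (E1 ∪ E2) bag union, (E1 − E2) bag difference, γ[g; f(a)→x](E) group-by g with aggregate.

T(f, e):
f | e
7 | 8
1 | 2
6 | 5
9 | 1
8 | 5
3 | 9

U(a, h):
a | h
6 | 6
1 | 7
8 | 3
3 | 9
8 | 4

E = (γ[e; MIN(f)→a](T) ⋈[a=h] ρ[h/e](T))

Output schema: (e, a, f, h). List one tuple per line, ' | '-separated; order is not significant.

Subexpression sizes:
  T → 6
  γ[e; MIN(f)→a](T) → 5
  T → 6
  ρ[h/e](T) → 6
  (γ[e; MIN(f)→a](T) ⋈[a=h] ρ[h/e](T)) → 2

== RESULT ==
e | a | f | h
1 | 9 | 3 | 9
2 | 1 | 9 | 1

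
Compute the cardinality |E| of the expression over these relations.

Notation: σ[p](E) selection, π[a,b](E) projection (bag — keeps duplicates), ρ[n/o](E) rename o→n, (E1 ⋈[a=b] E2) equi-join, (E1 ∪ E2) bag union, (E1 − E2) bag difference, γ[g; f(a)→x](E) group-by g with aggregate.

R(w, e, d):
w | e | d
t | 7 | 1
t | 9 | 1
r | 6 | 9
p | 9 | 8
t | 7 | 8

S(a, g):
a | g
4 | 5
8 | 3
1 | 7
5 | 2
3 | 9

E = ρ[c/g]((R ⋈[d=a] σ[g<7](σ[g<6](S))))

Stepwise |·|:
  R → 5
  S → 5
  σ[g<6](S) → 3
  σ[g<7](σ[g<6](S)) → 3
  (R ⋈[d=a] σ[g<7](σ[g<6](S))) → 2
  ρ[c/g]((R ⋈[d=a] σ[g<7](σ[g<6](S)))) → 2

|E| = 2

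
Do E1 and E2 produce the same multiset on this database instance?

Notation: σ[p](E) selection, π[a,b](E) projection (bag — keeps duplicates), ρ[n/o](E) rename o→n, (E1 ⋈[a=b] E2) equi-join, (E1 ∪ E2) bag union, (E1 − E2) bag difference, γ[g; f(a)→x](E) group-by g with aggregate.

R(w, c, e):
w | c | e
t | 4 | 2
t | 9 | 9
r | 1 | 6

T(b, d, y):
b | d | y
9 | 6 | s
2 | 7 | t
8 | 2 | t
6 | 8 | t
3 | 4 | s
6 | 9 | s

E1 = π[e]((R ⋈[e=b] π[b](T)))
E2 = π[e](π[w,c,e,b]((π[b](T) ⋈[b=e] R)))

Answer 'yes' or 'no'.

E1 subexpression sizes:
  R → 3
  T → 6
  π[b](T) → 6
  (R ⋈[e=b] π[b](T)) → 4
  π[e]((R ⋈[e=b] π[b](T))) → 4
E2 subexpression sizes:
  T → 6
  π[b](T) → 6
  R → 3
  (π[b](T) ⋈[b=e] R) → 4
  π[w,c,e,b]((π[b](T) ⋈[b=e] R)) → 4
  π[e](π[w,c,e,b]((π[b](T) ⋈[b=e] R))) → 4

E1 and E2 produce the same multiset:
e
2
6
6
9

yes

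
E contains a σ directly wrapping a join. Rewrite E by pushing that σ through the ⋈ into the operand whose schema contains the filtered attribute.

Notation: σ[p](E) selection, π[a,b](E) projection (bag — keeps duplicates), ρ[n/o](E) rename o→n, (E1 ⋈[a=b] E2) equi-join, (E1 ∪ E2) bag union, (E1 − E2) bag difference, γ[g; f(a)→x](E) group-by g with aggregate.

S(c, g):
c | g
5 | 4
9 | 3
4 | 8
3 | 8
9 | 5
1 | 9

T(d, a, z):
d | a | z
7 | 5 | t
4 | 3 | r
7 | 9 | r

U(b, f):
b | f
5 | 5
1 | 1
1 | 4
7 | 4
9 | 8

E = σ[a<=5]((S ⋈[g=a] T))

σ filters on a, owned by the right side.
E' = (S ⋈[g=a] σ[a<=5](T))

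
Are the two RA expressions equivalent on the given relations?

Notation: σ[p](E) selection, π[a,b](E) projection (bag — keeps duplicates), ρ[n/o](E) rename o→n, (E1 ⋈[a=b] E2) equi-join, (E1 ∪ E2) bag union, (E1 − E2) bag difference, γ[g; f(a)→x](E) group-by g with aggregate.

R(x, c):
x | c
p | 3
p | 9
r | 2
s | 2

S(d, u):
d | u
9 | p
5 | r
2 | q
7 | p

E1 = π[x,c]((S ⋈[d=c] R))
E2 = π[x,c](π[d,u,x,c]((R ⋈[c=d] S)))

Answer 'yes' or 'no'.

E1 per-node cardinality:
  S → 4
  R → 4
  (S ⋈[d=c] R) → 3
  π[x,c]((S ⋈[d=c] R)) → 3
E2 per-node cardinality:
  R → 4
  S → 4
  (R ⋈[c=d] S) → 3
  π[d,u,x,c]((R ⋈[c=d] S)) → 3
  π[x,c](π[d,u,x,c]((R ⋈[c=d] S))) → 3

E1 and E2 produce the same multiset:
x | c
p | 9
r | 2
s | 2

yes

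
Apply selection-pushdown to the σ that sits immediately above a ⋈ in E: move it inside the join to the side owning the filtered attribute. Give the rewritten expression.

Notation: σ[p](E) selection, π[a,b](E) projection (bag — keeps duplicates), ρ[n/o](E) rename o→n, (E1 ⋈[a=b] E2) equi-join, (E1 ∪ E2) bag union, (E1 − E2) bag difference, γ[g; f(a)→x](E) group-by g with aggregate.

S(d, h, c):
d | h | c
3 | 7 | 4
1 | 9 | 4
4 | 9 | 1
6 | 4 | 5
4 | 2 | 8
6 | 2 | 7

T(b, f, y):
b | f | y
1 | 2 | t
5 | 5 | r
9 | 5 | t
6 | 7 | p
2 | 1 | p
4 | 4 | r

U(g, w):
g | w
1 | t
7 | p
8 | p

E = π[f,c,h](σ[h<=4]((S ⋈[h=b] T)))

σ filters on h, owned by the left side.
E' = π[f,c,h]((σ[h<=4](S) ⋈[h=b] T))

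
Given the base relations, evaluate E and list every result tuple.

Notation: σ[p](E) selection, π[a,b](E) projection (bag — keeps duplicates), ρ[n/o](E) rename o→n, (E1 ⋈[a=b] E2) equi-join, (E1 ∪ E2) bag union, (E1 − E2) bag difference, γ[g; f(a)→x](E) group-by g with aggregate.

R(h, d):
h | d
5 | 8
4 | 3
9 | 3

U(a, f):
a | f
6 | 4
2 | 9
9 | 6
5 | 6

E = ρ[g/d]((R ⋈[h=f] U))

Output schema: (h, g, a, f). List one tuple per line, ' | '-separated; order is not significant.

Stepwise |·|:
  R → 3
  U → 4
  (R ⋈[h=f] U) → 2
  ρ[g/d]((R ⋈[h=f] U)) → 2

== RESULT ==
h | g | a | f
4 | 3 | 6 | 4
9 | 3 | 2 | 9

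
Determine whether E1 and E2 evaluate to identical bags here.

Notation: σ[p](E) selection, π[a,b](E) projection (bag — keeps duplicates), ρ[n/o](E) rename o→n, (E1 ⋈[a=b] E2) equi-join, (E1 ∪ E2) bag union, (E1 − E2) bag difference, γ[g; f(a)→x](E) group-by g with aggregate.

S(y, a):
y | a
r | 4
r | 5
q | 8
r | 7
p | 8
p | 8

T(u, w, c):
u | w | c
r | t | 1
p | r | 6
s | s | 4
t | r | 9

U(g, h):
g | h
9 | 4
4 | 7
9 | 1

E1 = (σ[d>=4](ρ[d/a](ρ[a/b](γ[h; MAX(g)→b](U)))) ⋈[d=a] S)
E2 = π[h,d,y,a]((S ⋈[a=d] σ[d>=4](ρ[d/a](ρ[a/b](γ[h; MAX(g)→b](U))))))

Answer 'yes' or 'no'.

E1 stepwise |·|:
  U → 3
  γ[h; MAX(g)→b](U) → 3
  ρ[a/b](γ[h; MAX(g)→b](U)) → 3
  ρ[d/a](ρ[a/b](γ[h; MAX(g)→b](U))) → 3
  σ[d>=4](ρ[d/a](ρ[a/b](γ[h; MAX(g)→b](U)))) → 3
  S → 6
  (σ[d>=4](ρ[d/a](ρ[a/b](γ[h; MAX(g)→b](U)))) ⋈[d=a] S) → 1
E2 stepwise |·|:
  S → 6
  U → 3
  γ[h; MAX(g)→b](U) → 3
  ρ[a/b](γ[h; MAX(g)→b](U)) → 3
  ρ[d/a](ρ[a/b](γ[h; MAX(g)→b](U))) → 3
  σ[d>=4](ρ[d/a](ρ[a/b](γ[h; MAX(g)→b](U)))) → 3
  (S ⋈[a=d] σ[d>=4](ρ[d/a](ρ[a/b](γ[h; MAX(g)→b](U))))) → 1
  π[h,d,y,a]((S ⋈[a=d] σ[d>=4](ρ[d/a](ρ[a/b](γ[h; MAX(g)→b](U)))))) → 1

E1 and E2 produce the same multiset:
h | d | y | a
7 | 4 | r | 4

yes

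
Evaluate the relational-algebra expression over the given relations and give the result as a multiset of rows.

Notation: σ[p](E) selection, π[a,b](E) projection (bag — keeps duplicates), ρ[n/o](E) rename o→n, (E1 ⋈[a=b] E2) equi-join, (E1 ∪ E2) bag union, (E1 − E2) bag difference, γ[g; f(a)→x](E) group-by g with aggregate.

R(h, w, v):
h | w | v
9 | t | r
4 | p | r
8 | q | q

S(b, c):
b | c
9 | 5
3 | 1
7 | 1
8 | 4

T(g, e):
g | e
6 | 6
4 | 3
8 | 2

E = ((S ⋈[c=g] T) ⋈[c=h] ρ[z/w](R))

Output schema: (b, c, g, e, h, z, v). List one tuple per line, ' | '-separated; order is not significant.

Stepwise |·|:
  S → 4
  T → 3
  (S ⋈[c=g] T) → 1
  R → 3
  ρ[z/w](R) → 3
  ((S ⋈[c=g] T) ⋈[c=h] ρ[z/w](R)) → 1

== RESULT ==
b | c | g | e | h | z | v
8 | 4 | 4 | 3 | 4 | p | r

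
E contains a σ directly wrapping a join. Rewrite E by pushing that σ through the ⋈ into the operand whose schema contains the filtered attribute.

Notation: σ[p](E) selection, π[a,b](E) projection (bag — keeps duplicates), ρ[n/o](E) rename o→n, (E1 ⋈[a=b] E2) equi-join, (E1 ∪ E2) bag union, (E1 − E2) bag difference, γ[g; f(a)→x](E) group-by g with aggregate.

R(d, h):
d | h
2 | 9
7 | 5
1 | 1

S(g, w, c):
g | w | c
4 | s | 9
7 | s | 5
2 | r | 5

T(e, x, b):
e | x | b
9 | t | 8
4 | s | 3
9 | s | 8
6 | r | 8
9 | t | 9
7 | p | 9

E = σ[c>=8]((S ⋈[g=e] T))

σ filters on c, owned by the left side.
E' = (σ[c>=8](S) ⋈[g=e] T)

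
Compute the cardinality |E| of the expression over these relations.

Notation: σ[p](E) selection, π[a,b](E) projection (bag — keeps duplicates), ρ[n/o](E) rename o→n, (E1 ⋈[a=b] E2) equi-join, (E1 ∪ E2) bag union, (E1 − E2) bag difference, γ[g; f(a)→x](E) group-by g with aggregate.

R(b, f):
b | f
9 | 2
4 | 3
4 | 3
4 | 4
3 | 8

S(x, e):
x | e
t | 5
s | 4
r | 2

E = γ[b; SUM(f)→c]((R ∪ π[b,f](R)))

Row counts bottom-up:
  R → 5
  R → 5
  π[b,f](R) → 5
  (R ∪ π[b,f](R)) → 10
  γ[b; SUM(f)→c]((R ∪ π[b,f](R))) → 3

|E| = 3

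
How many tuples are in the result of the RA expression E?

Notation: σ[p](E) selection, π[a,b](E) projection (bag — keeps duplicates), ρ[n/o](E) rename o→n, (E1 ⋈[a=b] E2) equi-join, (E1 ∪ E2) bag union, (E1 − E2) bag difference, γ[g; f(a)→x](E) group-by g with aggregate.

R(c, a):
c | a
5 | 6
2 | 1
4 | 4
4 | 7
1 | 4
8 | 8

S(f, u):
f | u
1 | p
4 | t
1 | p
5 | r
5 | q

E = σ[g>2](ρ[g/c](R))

Subexpression sizes:
  R → 6
  ρ[g/c](R) → 6
  σ[g>2](ρ[g/c](R)) → 4

|E| = 4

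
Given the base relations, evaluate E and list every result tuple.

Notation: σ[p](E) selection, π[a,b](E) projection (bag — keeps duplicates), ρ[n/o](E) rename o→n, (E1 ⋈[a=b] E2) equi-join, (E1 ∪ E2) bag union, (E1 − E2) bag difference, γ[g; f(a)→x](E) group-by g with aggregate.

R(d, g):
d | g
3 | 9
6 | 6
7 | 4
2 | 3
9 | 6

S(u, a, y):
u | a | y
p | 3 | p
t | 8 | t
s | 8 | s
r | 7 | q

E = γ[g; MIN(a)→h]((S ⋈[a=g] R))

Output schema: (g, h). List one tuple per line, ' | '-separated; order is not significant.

Per-node cardinality:
  S → 4
  R → 5
  (S ⋈[a=g] R) → 1
  γ[g; MIN(a)→h]((S ⋈[a=g] R)) → 1

== RESULT ==
g | h
3 | 3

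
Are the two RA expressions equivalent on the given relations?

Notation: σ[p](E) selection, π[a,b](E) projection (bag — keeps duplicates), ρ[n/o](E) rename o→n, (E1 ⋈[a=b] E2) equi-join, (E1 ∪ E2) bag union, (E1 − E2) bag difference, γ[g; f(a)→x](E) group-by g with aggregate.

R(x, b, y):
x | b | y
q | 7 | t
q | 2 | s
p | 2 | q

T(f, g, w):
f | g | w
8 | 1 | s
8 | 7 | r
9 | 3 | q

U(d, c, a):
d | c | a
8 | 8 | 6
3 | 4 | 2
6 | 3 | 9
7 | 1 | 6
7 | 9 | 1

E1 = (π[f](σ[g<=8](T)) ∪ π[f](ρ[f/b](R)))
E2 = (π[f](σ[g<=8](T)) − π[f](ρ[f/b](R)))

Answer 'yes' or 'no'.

E1 row counts bottom-up:
  T → 3
  σ[g<=8](T) → 3
  π[f](σ[g<=8](T)) → 3
  R → 3
  ρ[f/b](R) → 3
  π[f](ρ[f/b](R)) → 3
  (π[f](σ[g<=8](T)) ∪ π[f](ρ[f/b](R))) → 6
E2 row counts bottom-up:
  T → 3
  σ[g<=8](T) → 3
  π[f](σ[g<=8](T)) → 3
  R → 3
  ρ[f/b](R) → 3
  π[f](ρ[f/b](R)) → 3
  (π[f](σ[g<=8](T)) − π[f](ρ[f/b](R))) → 3

E1 result:
f
2
2
7
8
8
9
E2 result:
f
8
8
9
Witness: (7,) appears 1× in E1 but 0× in E2.

no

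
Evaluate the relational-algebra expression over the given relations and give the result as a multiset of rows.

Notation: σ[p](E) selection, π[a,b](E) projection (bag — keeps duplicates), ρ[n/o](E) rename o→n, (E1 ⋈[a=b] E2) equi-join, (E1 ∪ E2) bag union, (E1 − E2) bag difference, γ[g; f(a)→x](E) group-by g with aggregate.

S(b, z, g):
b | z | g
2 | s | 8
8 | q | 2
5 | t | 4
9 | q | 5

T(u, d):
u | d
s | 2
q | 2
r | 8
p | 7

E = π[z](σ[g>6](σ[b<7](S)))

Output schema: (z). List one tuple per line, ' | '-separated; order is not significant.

Row counts bottom-up:
  S → 4
  σ[b<7](S) → 2
  σ[g>6](σ[b<7](S)) → 1
  π[z](σ[g>6](σ[b<7](S))) → 1

== RESULT ==
z
s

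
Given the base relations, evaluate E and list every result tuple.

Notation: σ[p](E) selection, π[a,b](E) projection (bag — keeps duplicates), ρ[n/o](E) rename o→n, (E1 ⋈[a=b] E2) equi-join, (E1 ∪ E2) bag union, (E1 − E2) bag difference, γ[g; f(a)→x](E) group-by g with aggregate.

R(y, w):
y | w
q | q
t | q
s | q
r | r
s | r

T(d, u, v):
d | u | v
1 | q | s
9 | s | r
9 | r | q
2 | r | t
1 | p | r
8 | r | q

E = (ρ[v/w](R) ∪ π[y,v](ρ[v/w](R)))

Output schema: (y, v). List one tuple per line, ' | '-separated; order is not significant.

Stepwise |·|:
  R → 5
  ρ[v/w](R) → 5
  R → 5
  ρ[v/w](R) → 5
  π[y,v](ρ[v/w](R)) → 5
  (ρ[v/w](R) ∪ π[y,v](ρ[v/w](R))) → 10

== RESULT ==
y | v
q | q
q | q
r | r
r | r
s | q
s | q
s | r
s | r
t | q
t | q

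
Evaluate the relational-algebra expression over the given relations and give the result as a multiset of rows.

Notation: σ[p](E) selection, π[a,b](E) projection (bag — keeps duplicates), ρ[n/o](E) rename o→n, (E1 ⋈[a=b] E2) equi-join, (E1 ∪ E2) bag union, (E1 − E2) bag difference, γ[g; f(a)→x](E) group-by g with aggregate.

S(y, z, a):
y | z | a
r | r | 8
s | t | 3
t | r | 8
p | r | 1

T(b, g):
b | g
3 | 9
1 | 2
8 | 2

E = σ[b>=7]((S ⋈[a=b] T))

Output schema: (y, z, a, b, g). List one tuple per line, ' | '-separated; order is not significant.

Stepwise |·|:
  S → 4
  T → 3
  (S ⋈[a=b] T) → 4
  σ[b>=7]((S ⋈[a=b] T)) → 2

== RESULT ==
y | z | a | b | g
r | r | 8 | 8 | 2
t | r | 8 | 8 | 2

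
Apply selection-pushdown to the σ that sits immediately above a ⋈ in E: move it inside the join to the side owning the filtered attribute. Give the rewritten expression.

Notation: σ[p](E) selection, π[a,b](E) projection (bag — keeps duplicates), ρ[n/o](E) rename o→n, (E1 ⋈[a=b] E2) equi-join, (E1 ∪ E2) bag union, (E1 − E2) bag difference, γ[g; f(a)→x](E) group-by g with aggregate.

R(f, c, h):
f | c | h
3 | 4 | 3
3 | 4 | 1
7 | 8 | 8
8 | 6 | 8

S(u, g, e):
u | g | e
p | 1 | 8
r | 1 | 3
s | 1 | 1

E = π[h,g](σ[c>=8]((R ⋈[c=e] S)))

σ filters on c, owned by the left side.
E' = π[h,g]((σ[c>=8](R) ⋈[c=e] S))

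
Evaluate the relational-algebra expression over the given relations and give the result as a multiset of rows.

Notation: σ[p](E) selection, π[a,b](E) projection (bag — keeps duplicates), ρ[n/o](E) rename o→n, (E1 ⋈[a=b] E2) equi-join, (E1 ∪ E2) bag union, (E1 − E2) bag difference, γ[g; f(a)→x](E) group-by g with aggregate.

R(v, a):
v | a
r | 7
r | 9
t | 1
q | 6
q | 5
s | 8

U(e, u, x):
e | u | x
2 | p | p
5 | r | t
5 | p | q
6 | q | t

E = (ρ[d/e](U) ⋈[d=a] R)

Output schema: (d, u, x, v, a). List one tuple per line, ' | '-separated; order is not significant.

Per-node cardinality:
  U → 4
  ρ[d/e](U) → 4
  R → 6
  (ρ[d/e](U) ⋈[d=a] R) → 3

== RESULT ==
d | u | x | v | a
5 | p | q | q | 5
5 | r | t | q | 5
6 | q | t | q | 6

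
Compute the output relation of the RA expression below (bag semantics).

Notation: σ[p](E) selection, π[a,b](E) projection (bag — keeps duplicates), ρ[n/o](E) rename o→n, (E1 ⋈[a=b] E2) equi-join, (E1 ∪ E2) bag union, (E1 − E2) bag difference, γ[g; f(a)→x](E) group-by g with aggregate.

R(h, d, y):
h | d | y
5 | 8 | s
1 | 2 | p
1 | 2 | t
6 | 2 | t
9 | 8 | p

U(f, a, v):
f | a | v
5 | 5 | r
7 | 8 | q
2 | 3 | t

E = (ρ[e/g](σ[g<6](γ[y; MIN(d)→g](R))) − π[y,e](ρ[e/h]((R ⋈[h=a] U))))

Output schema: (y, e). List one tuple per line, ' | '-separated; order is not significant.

Per-node cardinality:
  R → 5
  γ[y; MIN(d)→g](R) → 3
  σ[g<6](γ[y; MIN(d)→g](R)) → 2
  ρ[e/g](σ[g<6](γ[y; MIN(d)→g](R))) → 2
  R → 5
  U → 3
  (R ⋈[h=a] U) → 1
  ρ[e/h]((R ⋈[h=a] U)) → 1
  π[y,e](ρ[e/h]((R ⋈[h=a] U))) → 1
  (ρ[e/g](σ[g<6](γ[y; MIN(d)→g](R))) − π[y,e](ρ[e/h]((R ⋈[h=a] U)))) → 2

== RESULT ==
y | e
p | 2
t | 2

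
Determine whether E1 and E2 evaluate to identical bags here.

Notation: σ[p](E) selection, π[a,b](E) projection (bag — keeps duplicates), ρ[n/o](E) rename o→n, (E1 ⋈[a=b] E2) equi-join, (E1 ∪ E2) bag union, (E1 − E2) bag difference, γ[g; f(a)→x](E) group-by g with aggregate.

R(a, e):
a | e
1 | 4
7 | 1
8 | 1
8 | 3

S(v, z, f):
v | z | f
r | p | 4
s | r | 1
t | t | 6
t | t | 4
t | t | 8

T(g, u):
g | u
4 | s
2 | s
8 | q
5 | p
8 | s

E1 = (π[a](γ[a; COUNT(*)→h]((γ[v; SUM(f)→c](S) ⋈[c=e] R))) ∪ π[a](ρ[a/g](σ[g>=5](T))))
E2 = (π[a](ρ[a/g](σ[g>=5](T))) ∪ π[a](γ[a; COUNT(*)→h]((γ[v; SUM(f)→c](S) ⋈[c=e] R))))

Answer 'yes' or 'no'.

E1 per-node cardinality:
  S → 5
  γ[v; SUM(f)→c](S) → 3
  R → 4
  (γ[v; SUM(f)→c](S) ⋈[c=e] R) → 3
  γ[a; COUNT(*)→h]((γ[v; SUM(f)→c](S) ⋈[c=e] R)) → 3
  π[a](γ[a; COUNT(*)→h]((γ[v; SUM(f)→c](S) ⋈[c=e] R))) → 3
  T → 5
  σ[g>=5](T) → 3
  ρ[a/g](σ[g>=5](T)) → 3
  π[a](ρ[a/g](σ[g>=5](T))) → 3
  (π[a](γ[a; COUNT(*)→h]((γ[v; SUM(f)→c](S) ⋈[c=e] R))) ∪ π[a](ρ[a/g](σ[g>=5](T)))) → 6
E2 per-node cardinality:
  T → 5
  σ[g>=5](T) → 3
  ρ[a/g](σ[g>=5](T)) → 3
  π[a](ρ[a/g](σ[g>=5](T))) → 3
  S → 5
  γ[v; SUM(f)→c](S) → 3
  R → 4
  (γ[v; SUM(f)→c](S) ⋈[c=e] R) → 3
  γ[a; COUNT(*)→h]((γ[v; SUM(f)→c](S) ⋈[c=e] R)) → 3
  π[a](γ[a; COUNT(*)→h]((γ[v; SUM(f)→c](S) ⋈[c=e] R))) → 3
  (π[a](ρ[a/g](σ[g>=5](T))) ∪ π[a](γ[a; COUNT(*)→h]((γ[v; SUM(f)→c](S) ⋈[c=e] R)))) → 6

E1 and E2 produce the same multiset:
a
1
5
7
8
8
8

yes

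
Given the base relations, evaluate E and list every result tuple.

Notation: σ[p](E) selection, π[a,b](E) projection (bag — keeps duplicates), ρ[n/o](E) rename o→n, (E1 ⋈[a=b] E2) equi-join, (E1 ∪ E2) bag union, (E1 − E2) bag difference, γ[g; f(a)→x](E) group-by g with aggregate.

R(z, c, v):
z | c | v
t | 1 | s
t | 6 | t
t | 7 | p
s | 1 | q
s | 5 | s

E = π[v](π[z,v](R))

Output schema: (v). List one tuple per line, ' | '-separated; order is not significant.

Per-node cardinality:
  R → 5
  π[z,v](R) → 5
  π[v](π[z,v](R)) → 5

== RESULT ==
v
p
q
s
s
t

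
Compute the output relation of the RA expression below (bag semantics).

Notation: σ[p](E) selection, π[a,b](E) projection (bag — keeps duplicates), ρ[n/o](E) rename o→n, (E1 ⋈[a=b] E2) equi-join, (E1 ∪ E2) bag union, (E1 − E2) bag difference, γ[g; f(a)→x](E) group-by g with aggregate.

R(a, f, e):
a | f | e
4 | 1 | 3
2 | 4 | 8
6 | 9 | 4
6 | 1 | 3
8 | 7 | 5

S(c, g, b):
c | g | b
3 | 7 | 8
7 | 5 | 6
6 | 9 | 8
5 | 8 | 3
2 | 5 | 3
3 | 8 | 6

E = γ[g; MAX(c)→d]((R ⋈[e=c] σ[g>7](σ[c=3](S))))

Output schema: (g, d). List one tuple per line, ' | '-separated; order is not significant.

Subexpression sizes:
  R → 5
  S → 6
  σ[c=3](S) → 2
  σ[g>7](σ[c=3](S)) → 1
  (R ⋈[e=c] σ[g>7](σ[c=3](S))) → 2
  γ[g; MAX(c)→d]((R ⋈[e=c] σ[g>7](σ[c=3](S)))) → 1

== RESULT ==
g | d
8 | 3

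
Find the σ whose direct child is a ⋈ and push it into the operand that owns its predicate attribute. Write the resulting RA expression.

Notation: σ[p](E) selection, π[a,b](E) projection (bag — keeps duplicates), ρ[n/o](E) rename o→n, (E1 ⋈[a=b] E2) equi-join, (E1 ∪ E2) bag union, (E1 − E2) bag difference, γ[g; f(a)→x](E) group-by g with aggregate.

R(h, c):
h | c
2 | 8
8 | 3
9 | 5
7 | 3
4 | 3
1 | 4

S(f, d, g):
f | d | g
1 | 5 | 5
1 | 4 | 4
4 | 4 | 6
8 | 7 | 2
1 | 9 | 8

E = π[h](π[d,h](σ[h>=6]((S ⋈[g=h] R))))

σ filters on h, owned by the right side.
E' = π[h](π[d,h]((S ⋈[g=h] σ[h>=6](R))))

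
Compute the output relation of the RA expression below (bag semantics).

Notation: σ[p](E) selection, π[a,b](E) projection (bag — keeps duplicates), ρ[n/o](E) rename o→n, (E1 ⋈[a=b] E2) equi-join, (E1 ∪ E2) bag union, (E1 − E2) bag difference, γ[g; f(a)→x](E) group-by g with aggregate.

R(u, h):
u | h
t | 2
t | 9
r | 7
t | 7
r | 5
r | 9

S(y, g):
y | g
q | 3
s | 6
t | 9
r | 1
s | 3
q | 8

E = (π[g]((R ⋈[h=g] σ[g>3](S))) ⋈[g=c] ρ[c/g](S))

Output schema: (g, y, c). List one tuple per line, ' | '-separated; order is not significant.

Row counts bottom-up:
  R → 6
  S → 6
  σ[g>3](S) → 3
  (R ⋈[h=g] σ[g>3](S)) → 2
  π[g]((R ⋈[h=g] σ[g>3](S))) → 2
  S → 6
  ρ[c/g](S) → 6
  (π[g]((R ⋈[h=g] σ[g>3](S))) ⋈[g=c] ρ[c/g](S)) → 2

== RESULT ==
g | y | c
9 | t | 9
9 | t | 9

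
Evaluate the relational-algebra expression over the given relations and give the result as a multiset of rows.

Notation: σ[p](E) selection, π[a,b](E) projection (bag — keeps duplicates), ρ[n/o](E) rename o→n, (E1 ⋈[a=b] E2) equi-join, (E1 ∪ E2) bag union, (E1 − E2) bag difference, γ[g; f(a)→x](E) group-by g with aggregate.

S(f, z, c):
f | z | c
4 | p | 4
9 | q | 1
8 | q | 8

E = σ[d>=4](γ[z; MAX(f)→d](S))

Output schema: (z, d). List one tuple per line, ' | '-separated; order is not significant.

Subexpression sizes:
  S → 3
  γ[z; MAX(f)→d](S) → 2
  σ[d>=4](γ[z; MAX(f)→d](S)) → 2

== RESULT ==
z | d
p | 4
q | 9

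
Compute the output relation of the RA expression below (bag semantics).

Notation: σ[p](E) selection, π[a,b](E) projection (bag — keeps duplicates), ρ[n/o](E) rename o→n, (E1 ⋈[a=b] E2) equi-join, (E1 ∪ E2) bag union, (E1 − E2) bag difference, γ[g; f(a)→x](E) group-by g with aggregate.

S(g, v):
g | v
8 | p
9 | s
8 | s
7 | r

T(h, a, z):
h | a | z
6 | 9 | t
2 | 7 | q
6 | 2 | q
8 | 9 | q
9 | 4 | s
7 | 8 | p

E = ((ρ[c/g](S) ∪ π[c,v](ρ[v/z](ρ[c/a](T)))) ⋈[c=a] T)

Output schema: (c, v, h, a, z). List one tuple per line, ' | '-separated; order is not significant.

Row counts bottom-up:
  S → 4
  ρ[c/g](S) → 4
  T → 6
  ρ[c/a](T) → 6
  ρ[v/z](ρ[c/a](T)) → 6
  π[c,v](ρ[v/z](ρ[c/a](T))) → 6
  (ρ[c/g](S) ∪ π[c,v](ρ[v/z](ρ[c/a](T)))) → 10
  T → 6
  ((ρ[c/g](S) ∪ π[c,v](ρ[v/z](ρ[c/a](T)))) ⋈[c=a] T) → 13

== RESULT ==
c | v | h | a | z
2 | q | 6 | 2 | q
4 | s | 9 | 4 | s
7 | q | 2 | 7 | q
7 | r | 2 | 7 | q
8 | p | 7 | 8 | p
8 | p | 7 | 8 | p
8 | s | 7 | 8 | p
9 | q | 6 | 9 | t
9 | q | 8 | 9 | q
9 | s | 6 | 9 | t
9 | s | 8 | 9 | q
9 | t | 6 | 9 | t
9 | t | 8 | 9 | q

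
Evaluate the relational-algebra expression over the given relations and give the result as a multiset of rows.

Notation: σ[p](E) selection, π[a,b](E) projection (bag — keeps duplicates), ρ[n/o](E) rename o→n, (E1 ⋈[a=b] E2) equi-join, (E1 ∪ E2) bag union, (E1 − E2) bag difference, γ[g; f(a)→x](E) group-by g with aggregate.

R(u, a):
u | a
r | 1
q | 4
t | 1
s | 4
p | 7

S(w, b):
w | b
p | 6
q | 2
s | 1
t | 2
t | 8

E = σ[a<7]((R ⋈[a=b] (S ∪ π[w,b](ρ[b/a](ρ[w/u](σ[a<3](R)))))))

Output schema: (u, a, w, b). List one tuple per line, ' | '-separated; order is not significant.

Per-node cardinality:
  R → 5
  S → 5
  R → 5
  σ[a<3](R) → 2
  ρ[w/u](σ[a<3](R)) → 2
  ρ[b/a](ρ[w/u](σ[a<3](R))) → 2
  π[w,b](ρ[b/a](ρ[w/u](σ[a<3](R)))) → 2
  (S ∪ π[w,b](ρ[b/a](ρ[w/u](σ[a<3](R))))) → 7
  (R ⋈[a=b] (S ∪ π[w,b](ρ[b/a](ρ[w/u](σ[a<3](R)))))) → 6
  σ[a<7]((R ⋈[a=b] (S ∪ π[w,b](ρ[b/a](ρ[w/u](σ[a<3](R))))))) → 6

== RESULT ==
u | a | w | b
r | 1 | r | 1
r | 1 | s | 1
r | 1 | t | 1
t | 1 | r | 1
t | 1 | s | 1
t | 1 | t | 1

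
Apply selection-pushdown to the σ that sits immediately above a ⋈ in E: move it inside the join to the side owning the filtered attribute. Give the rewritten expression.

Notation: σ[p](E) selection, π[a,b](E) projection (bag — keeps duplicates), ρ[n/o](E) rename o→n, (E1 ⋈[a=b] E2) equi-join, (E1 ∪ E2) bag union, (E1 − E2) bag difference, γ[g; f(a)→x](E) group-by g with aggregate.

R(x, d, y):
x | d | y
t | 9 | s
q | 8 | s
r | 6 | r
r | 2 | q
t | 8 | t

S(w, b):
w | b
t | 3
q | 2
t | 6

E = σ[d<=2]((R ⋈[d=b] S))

σ filters on d, owned by the left side.
E' = (σ[d<=2](R) ⋈[d=b] S)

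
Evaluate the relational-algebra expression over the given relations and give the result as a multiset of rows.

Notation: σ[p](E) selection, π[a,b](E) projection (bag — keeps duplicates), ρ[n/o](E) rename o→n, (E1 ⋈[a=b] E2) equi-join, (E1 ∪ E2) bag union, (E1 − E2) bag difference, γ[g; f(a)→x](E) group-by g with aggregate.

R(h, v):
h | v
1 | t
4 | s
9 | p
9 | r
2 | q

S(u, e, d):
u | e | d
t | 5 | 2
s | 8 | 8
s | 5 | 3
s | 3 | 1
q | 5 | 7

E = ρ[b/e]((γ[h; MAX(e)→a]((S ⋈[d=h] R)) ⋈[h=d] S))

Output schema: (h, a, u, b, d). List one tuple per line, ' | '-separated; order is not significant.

Subexpression sizes:
  S → 5
  R → 5
  (S ⋈[d=h] R) → 2
  γ[h; MAX(e)→a]((S ⋈[d=h] R)) → 2
  S → 5
  (γ[h; MAX(e)→a]((S ⋈[d=h] R)) ⋈[h=d] S) → 2
  ρ[b/e]((γ[h; MAX(e)→a]((S ⋈[d=h] R)) ⋈[h=d] S)) → 2

== RESULT ==
h | a | u | b | d
1 | 3 | s | 3 | 1
2 | 5 | t | 5 | 2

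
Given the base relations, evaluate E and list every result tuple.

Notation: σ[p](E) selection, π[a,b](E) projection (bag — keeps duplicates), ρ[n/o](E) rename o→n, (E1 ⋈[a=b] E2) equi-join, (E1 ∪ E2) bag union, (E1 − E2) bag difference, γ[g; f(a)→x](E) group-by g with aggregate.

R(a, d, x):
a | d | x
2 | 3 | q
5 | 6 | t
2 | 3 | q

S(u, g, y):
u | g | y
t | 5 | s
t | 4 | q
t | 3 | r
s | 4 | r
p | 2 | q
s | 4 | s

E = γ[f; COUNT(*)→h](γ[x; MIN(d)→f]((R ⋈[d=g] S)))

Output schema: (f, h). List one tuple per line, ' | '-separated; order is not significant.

Per-node cardinality:
  R → 3
  S → 6
  (R ⋈[d=g] S) → 2
  γ[x; MIN(d)→f]((R ⋈[d=g] S)) → 1
  γ[f; COUNT(*)→h](γ[x; MIN(d)→f]((R ⋈[d=g] S))) → 1

== RESULT ==
f | h
3 | 1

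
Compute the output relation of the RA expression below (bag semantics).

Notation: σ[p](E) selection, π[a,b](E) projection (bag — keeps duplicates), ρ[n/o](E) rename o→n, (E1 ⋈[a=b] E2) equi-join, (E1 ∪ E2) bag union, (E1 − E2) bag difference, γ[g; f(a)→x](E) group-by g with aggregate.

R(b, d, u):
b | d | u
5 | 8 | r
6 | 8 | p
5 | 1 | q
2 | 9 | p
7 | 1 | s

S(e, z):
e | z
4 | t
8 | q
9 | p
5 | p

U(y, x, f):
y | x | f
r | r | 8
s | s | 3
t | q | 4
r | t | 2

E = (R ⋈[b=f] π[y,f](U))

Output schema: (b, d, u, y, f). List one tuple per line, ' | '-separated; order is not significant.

Subexpression sizes:
  R → 5
  U → 4
  π[y,f](U) → 4
  (R ⋈[b=f] π[y,f](U)) → 1

== RESULT ==
b | d | u | y | f
2 | 9 | p | r | 2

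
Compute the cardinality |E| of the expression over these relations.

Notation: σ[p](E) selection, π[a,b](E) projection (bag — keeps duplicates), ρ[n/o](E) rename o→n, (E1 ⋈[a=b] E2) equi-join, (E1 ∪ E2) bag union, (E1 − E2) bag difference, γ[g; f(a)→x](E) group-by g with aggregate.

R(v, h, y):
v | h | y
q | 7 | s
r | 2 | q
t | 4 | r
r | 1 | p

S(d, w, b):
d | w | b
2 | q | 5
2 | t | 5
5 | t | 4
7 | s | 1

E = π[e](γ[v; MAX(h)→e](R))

Per-node cardinality:
  R → 4
  γ[v; MAX(h)→e](R) → 3
  π[e](γ[v; MAX(h)→e](R)) → 3

|E| = 3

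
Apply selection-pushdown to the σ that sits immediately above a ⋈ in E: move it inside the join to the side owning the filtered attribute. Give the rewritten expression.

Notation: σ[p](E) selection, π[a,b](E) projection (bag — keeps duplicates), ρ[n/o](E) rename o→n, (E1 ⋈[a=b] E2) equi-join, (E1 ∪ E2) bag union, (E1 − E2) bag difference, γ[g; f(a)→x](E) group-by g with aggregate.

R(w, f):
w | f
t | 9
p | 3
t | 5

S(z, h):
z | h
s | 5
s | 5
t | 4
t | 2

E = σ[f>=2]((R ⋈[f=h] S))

σ filters on f, owned by the left side.
E' = (σ[f>=2](R) ⋈[f=h] S)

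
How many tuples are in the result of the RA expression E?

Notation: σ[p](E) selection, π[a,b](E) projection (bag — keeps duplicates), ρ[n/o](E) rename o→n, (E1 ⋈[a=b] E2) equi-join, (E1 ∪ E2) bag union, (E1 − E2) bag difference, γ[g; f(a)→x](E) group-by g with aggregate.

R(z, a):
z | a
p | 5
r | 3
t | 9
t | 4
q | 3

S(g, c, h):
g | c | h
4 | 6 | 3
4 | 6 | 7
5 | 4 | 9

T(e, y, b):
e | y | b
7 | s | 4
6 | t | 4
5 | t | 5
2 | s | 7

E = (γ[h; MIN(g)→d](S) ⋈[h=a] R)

Per-node cardinality:
  S → 3
  γ[h; MIN(g)→d](S) → 3
  R → 5
  (γ[h; MIN(g)→d](S) ⋈[h=a] R) → 3

|E| = 3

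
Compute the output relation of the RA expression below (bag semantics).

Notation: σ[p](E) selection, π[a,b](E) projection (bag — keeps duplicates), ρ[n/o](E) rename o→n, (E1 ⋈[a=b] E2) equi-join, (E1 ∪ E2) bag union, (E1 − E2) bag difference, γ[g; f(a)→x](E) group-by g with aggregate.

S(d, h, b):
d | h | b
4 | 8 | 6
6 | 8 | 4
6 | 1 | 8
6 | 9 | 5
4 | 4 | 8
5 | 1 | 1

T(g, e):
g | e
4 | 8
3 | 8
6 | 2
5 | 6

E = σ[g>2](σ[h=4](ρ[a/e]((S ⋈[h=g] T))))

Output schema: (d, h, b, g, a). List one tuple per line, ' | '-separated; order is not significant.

Stepwise |·|:
  S → 6
  T → 4
  (S ⋈[h=g] T) → 1
  ρ[a/e]((S ⋈[h=g] T)) → 1
  σ[h=4](ρ[a/e]((S ⋈[h=g] T))) → 1
  σ[g>2](σ[h=4](ρ[a/e]((S ⋈[h=g] T)))) → 1

== RESULT ==
d | h | b | g | a
4 | 4 | 8 | 4 | 8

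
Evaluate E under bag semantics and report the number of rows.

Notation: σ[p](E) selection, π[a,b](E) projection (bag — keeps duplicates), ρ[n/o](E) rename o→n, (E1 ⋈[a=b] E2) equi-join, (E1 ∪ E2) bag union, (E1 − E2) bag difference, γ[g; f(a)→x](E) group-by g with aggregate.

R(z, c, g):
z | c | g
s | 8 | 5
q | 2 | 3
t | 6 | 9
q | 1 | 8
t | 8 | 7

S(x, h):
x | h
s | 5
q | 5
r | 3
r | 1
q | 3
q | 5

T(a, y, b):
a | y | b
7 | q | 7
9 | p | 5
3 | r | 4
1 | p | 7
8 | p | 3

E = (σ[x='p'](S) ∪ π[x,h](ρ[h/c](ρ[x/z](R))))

Stepwise |·|:
  S → 6
  σ[x='p'](S) → 0
  R → 5
  ρ[x/z](R) → 5
  ρ[h/c](ρ[x/z](R)) → 5
  π[x,h](ρ[h/c](ρ[x/z](R))) → 5
  (σ[x='p'](S) ∪ π[x,h](ρ[h/c](ρ[x/z](R)))) → 5

|E| = 5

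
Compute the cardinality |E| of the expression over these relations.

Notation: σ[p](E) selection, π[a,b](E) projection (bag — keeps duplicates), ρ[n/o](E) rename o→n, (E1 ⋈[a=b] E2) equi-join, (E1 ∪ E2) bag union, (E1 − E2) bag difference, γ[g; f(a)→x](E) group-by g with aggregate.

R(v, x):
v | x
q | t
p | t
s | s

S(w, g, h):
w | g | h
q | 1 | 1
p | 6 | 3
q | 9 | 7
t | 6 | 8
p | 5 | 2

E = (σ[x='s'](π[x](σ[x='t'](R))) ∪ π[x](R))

Per-node cardinality:
  R → 3
  σ[x='t'](R) → 2
  π[x](σ[x='t'](R)) → 2
  σ[x='s'](π[x](σ[x='t'](R))) → 0
  R → 3
  π[x](R) → 3
  (σ[x='s'](π[x](σ[x='t'](R))) ∪ π[x](R)) → 3

|E| = 3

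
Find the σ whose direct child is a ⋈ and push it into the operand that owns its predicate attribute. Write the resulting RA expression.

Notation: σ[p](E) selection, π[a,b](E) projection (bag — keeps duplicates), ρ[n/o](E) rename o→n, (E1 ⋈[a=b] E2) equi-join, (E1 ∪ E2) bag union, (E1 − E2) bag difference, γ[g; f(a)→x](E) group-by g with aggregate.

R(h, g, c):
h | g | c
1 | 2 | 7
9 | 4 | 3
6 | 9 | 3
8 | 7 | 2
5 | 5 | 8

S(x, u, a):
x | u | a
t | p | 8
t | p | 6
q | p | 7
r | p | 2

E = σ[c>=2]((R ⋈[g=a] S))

σ filters on c, owned by the left side.
E' = (σ[c>=2](R) ⋈[g=a] S)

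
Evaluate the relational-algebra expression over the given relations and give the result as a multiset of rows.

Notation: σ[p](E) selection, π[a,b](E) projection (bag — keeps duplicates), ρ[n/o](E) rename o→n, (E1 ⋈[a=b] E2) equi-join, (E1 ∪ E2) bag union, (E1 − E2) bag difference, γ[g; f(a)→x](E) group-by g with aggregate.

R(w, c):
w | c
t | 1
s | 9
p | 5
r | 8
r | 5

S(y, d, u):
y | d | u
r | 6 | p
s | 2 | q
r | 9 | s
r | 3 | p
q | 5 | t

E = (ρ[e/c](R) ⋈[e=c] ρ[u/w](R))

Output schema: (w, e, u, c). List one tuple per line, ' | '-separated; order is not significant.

Stepwise |·|:
  R → 5
  ρ[e/c](R) → 5
  R → 5
  ρ[u/w](R) → 5
  (ρ[e/c](R) ⋈[e=c] ρ[u/w](R)) → 7

== RESULT ==
w | e | u | c
p | 5 | p | 5
p | 5 | r | 5
r | 5 | p | 5
r | 5 | r | 5
r | 8 | r | 8
s | 9 | s | 9
t | 1 | t | 1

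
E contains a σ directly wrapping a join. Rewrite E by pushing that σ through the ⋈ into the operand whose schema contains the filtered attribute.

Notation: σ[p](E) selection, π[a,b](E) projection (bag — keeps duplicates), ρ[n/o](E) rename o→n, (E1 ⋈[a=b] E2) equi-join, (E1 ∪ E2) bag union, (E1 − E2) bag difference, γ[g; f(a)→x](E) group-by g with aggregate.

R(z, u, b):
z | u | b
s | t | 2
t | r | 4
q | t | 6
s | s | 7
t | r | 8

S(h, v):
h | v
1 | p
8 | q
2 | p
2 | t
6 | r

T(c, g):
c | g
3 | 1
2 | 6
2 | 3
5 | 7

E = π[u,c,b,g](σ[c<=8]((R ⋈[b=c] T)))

σ filters on c, owned by the right side.
E' = π[u,c,b,g]((R ⋈[b=c] σ[c<=8](T)))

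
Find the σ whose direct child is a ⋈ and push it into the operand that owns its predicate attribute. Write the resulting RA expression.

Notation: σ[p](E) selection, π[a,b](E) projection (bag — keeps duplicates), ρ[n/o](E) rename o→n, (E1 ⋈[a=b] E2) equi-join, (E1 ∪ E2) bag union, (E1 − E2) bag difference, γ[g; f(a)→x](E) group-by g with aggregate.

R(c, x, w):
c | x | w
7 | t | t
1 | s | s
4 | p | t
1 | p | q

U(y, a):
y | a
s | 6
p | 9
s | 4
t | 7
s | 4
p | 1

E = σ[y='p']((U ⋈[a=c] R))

σ filters on y, owned by the left side.
E' = (σ[y='p'](U) ⋈[a=c] R)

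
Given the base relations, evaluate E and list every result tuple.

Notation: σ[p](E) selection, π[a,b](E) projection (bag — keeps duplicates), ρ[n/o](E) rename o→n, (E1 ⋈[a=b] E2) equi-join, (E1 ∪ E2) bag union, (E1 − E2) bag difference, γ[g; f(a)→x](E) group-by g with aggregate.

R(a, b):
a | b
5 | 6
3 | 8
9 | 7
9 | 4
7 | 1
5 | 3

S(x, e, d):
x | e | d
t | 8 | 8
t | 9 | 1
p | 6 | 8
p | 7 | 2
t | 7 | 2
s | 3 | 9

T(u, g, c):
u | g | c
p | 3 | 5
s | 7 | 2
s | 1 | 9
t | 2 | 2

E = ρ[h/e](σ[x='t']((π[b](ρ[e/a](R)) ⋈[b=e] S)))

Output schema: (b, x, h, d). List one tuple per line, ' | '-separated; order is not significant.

Stepwise |·|:
  R → 6
  ρ[e/a](R) → 6
  π[b](ρ[e/a](R)) → 6
  S → 6
  (π[b](ρ[e/a](R)) ⋈[b=e] S) → 5
  σ[x='t']((π[b](ρ[e/a](R)) ⋈[b=e] S)) → 2
  ρ[h/e](σ[x='t']((π[b](ρ[e/a](R)) ⋈[b=e] S))) → 2

== RESULT ==
b | x | h | d
7 | t | 7 | 2
8 | t | 8 | 8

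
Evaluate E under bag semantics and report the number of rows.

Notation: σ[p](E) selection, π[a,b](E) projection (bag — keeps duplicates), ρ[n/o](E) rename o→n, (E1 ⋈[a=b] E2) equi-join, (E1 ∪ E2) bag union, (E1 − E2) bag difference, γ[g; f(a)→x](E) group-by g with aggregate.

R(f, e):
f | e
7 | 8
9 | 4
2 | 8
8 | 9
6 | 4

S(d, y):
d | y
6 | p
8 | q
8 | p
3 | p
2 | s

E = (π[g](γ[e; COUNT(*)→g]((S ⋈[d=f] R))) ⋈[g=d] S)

Per-node cardinality:
  S → 5
  R → 5
  (S ⋈[d=f] R) → 4
  γ[e; COUNT(*)→g]((S ⋈[d=f] R)) → 3
  π[g](γ[e; COUNT(*)→g]((S ⋈[d=f] R))) → 3
  S → 5
  (π[g](γ[e; COUNT(*)→g]((S ⋈[d=f] R))) ⋈[g=d] S) → 1

|E| = 1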